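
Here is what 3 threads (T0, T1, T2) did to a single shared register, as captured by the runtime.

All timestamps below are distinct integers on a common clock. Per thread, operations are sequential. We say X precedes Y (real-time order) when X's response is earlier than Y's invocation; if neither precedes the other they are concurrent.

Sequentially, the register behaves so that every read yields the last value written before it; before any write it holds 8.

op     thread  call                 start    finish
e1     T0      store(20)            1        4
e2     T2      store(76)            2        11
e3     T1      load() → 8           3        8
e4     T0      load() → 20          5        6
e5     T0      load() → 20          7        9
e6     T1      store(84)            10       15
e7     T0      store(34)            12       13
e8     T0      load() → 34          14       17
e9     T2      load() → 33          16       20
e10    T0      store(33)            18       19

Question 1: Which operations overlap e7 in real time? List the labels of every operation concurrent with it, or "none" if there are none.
Answer: e6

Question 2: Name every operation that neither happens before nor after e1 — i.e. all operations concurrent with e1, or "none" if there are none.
Answer: e2, e3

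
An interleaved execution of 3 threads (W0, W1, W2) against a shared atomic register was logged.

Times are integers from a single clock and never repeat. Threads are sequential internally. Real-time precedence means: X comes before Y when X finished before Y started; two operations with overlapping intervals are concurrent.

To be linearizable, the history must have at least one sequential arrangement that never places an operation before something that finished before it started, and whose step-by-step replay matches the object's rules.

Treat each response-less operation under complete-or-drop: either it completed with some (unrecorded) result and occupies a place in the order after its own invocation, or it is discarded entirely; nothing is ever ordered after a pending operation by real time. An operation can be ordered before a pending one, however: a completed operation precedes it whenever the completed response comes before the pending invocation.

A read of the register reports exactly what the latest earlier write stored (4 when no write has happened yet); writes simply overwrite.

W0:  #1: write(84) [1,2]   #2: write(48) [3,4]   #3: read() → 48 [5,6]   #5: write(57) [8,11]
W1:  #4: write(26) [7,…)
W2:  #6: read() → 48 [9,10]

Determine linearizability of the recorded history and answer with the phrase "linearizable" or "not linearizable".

witness order: #1, #2, #3, #6, #4, #5
1. #1 write(84), leaving value 84
2. #2 write(48), leaving value 48
3. #3 read() → 48, leaving value 48
4. #6 read() → 48, leaving value 48
5. #4 write(26) (pending, included), leaving value 26
6. #5 write(57), leaving value 57

linearizable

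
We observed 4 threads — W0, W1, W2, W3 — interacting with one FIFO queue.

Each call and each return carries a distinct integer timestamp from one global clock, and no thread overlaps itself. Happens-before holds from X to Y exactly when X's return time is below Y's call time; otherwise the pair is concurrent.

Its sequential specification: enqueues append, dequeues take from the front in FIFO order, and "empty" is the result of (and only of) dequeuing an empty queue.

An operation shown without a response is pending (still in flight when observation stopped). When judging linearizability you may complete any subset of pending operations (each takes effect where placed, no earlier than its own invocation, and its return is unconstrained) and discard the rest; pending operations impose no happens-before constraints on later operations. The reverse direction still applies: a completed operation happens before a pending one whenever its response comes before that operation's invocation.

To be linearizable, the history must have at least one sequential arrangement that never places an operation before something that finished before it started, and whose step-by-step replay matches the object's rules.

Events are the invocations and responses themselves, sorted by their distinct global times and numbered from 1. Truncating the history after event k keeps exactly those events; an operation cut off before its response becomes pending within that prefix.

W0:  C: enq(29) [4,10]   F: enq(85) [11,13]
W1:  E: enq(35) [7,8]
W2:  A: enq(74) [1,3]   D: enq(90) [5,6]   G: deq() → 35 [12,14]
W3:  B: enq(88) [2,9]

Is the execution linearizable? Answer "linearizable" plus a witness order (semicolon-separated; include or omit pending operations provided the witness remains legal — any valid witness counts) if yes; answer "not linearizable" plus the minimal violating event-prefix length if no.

already the first 14 events (up to G's response at time 14) admit no linearization; the first 13 still do
real-time-consistent orders of the 7 completed operations: 30 — all fail the FIFO queue replay
take A, B, C, D, E, F, G: step 7 already fails, because G deq() → 35 cannot occur there
take A, B, C, D, E, G, F: step 6 already fails, because G deq() → 35 cannot occur there

not linearizable — minimal violating prefix: 14 events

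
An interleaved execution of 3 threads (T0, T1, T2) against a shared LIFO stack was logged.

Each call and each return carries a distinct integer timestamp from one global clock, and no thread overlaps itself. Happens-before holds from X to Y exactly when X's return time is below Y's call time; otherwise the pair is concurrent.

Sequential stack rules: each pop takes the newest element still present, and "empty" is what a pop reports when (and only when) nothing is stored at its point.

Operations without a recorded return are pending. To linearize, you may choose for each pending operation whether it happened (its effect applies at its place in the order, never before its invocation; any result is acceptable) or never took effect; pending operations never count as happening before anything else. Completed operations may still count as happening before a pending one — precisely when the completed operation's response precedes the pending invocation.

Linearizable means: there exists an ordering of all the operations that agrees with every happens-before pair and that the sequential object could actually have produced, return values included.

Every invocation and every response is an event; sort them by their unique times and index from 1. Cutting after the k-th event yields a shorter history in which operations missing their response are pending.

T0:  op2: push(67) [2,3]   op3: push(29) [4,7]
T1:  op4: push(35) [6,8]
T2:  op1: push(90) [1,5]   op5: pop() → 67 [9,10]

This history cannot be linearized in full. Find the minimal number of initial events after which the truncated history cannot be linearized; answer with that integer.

a valid linearization of events 1..9 exists, for instance op1, op2, op3, op4:
after step 1 (op1 push(90)): stack <90>
after step 2 (op2 push(67)): stack <90,67>
after step 3 (op3 push(29)): stack <90,67,29>
after step 4 (op4 push(35)): stack <90,67,29,35>
include event 10 — op5 responding at 10 — and every candidate order breaks
e.g. op1, op2, op3, op4, op5: illegal at step 5, since op5 pop() → 67 cannot apply there
e.g. op1, op2, op4, op3, op5: illegal at step 5, since op5 pop() → 67 cannot apply there

10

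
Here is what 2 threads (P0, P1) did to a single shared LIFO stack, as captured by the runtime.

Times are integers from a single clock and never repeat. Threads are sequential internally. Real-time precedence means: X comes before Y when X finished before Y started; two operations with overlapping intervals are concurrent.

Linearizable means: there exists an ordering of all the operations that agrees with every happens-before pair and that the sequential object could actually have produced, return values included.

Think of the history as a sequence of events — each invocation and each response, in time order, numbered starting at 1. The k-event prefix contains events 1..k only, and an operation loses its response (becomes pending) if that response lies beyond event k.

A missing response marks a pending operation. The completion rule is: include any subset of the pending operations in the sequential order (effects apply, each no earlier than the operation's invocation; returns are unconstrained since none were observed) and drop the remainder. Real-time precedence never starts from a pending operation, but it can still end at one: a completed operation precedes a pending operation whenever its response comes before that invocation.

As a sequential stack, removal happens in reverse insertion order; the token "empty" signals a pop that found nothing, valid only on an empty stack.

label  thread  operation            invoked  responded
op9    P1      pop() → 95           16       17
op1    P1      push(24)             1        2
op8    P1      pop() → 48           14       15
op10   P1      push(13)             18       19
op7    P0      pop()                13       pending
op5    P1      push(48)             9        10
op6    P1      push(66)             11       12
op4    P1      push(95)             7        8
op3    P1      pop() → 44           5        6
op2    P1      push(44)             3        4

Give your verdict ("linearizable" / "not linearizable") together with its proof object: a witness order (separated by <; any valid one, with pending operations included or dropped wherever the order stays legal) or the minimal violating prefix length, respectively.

linearizable — witness: op1 < op2 < op3 < op4 < op5 < op6 < op7 < op8 < op9 < op10

1. op1 push(24), leaving stack <24>
2. op2 push(44), leaving stack <24,44>
3. op3 pop() → 44, leaving stack <24>
4. op4 push(95), leaving stack <24,95>
5. op5 push(48), leaving stack <24,95,48>
6. op6 push(66), leaving stack <24,95,48,66>
7. op7 pop() (pending, included), leaving stack <24,95,48>
8. op8 pop() → 48, leaving stack <24,95>
9. op9 pop() → 95, leaving stack <24>
10. op10 push(13), leaving stack <24,13>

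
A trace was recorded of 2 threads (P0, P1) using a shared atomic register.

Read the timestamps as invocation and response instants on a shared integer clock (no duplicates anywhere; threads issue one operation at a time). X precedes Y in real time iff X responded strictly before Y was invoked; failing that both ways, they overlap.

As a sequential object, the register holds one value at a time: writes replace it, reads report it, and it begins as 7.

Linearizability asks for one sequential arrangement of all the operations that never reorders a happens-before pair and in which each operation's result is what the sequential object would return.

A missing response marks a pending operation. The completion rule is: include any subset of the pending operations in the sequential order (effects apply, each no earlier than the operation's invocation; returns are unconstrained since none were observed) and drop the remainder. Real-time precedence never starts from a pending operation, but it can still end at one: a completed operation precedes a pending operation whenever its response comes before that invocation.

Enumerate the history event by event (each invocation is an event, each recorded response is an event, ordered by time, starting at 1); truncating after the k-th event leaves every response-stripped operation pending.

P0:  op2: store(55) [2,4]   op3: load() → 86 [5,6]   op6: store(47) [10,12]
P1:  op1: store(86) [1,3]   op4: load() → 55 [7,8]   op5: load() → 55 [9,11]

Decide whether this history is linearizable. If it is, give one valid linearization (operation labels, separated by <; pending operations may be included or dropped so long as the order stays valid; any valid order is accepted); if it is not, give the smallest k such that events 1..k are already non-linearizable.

not linearizable — minimal violating prefix: 8 events

the violation lands at event 8, op4's response at time 8: events 1..7 linearize, events 1..8 do not
all 2 real-time-respecting orders fail — 4 completed atomic register operations, no legal replay
for example op1, op2, op3, op4 fails at step 3: op3 load() → 86 is not legal there
for example op2, op1, op3, op4 fails at step 4: op4 load() → 55 is not legal there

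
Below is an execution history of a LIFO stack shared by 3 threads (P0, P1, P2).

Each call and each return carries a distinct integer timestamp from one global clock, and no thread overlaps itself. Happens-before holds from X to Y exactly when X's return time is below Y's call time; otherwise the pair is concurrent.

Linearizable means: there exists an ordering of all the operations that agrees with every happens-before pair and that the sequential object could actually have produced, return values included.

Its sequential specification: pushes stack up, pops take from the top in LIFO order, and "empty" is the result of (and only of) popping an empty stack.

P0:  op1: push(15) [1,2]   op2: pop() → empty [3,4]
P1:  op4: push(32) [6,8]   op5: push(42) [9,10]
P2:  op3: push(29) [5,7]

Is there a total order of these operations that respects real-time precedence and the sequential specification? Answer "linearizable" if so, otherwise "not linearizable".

not linearizable

prefix check: 1..3 passes, 1..4 fails once op2's time-4 response joins
a single order respects real time; the 2 completed LIFO stack operations fail replay along it
one such order, op1, op2, breaks at step 2 where op2 pop() → empty is illegal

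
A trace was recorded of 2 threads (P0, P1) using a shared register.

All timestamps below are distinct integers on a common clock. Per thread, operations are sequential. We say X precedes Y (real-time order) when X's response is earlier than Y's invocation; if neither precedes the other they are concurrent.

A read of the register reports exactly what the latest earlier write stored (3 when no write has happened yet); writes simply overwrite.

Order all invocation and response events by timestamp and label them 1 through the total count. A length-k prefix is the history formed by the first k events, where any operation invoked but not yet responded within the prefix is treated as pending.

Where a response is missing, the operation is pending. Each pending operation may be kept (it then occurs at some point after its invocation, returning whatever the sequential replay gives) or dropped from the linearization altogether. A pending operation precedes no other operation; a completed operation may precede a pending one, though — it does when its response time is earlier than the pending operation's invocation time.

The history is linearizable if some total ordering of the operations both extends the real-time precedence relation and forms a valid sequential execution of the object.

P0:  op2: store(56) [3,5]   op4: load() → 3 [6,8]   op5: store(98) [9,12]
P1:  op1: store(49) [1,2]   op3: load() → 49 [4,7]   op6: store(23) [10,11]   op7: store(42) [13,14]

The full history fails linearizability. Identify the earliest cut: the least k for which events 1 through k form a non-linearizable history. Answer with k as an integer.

8

events 1..7 are still linearizable — one witness is op1, op3, op2:
after step 1 (op1 store(49)): value 49
after step 2 (op3 load() → 49): value 49
after step 3 (op2 store(56)): value 56
event 8 — op4's response, time 8 — after it, nothing linearizes
for example op1, op2, op3, op4 fails at step 3: op3 load() → 49 is not legal there
for example op1, op2, op4, op3 fails at step 3: op4 load() → 3 is not legal there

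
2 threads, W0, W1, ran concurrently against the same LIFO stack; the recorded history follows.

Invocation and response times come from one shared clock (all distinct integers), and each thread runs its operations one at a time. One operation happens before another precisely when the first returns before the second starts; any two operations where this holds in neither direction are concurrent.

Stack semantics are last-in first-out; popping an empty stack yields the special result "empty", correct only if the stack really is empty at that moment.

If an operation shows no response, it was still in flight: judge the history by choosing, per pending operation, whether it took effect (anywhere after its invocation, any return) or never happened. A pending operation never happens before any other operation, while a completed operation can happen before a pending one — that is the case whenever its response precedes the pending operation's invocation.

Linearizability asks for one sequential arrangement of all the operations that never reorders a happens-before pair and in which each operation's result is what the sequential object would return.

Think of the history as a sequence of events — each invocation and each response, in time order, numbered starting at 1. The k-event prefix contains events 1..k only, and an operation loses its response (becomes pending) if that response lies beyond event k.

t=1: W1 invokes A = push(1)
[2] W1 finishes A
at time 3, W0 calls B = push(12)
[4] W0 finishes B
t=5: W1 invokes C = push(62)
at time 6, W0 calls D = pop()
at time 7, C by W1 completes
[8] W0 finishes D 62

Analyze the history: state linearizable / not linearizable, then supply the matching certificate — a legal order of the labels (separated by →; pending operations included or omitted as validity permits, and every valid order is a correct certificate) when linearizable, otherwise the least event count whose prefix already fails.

linearizable — witness: A → B → C → D

step 1: A push(1) — stack <1>
step 2: B push(12) — stack <1,12>
step 3: C push(62) — stack <1,12,62>
step 4: D pop() → 62 — stack <1,12>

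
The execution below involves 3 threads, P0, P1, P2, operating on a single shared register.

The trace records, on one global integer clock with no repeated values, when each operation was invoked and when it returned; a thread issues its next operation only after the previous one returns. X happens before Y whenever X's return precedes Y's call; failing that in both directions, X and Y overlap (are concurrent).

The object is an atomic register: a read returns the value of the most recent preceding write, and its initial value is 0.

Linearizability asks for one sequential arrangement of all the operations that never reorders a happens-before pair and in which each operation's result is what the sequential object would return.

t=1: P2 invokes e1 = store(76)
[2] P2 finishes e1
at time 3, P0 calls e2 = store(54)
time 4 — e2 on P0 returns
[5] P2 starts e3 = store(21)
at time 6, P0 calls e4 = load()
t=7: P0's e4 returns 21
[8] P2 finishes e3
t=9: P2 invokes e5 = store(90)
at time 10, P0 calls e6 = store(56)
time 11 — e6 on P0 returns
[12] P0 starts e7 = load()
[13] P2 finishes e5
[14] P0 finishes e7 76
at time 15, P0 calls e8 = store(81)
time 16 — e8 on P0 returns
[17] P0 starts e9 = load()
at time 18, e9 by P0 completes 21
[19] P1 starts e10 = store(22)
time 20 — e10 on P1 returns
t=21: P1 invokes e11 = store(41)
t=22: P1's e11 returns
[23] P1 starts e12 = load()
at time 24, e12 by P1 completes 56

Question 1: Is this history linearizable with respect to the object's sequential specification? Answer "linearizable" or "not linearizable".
not linearizable

prefix check: 1..13 passes, 1..14 fails once e7's time-14 response joins
the 7 completed operations admit 6 real-time orders; each fails the register replay
sample order e1, e2, e3, e4, e5, e6, e7 stalls at step 7 — e7 load() → 76 has no legal effect
sample order e1, e2, e3, e4, e6, e5, e7 stalls at step 7 — e7 load() → 76 has no legal effect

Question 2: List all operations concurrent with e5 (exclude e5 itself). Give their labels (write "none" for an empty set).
e6, e7

e5 spans [9,13]: anything still running between times 9 and 13 counts as concurrent
e1 [1,2]: before
e2 [3,4]: before
e3 [5,8]: before
e4 [6,7]: before
e6 [10,11]: concurrent
e7 [12,14]: concurrent
e8 [15,16]: after
e9 [17,18]: after
e10 [19,20]: after
e11 [21,22]: after
e12 [23,24]: after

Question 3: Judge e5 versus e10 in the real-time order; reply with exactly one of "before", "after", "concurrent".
before

e5 spans [9,13], e10 spans [19,20]
resp(e5)=13 < inv(e10)=19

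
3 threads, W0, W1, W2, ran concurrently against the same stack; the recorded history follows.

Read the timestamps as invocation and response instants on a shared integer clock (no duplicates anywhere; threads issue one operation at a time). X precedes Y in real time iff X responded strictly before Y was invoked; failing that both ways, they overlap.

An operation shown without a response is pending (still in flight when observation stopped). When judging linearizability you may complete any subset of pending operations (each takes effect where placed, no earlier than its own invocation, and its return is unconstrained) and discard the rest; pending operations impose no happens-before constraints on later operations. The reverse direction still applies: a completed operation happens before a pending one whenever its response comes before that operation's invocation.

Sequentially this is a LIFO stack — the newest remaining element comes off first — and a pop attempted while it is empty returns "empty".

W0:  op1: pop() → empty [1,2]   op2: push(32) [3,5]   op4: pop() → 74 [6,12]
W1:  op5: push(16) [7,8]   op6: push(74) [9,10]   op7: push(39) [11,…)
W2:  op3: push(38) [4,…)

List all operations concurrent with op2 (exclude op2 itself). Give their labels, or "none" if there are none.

op2 spans [3,5]: anything still running between times 3 and 5 counts as concurrent
op1 [1,2]: before
op3 [4,…): concurrent
op4 [6,12]: after
op5 [7,8]: after
op6 [9,10]: after
op7 [11,…): after

op3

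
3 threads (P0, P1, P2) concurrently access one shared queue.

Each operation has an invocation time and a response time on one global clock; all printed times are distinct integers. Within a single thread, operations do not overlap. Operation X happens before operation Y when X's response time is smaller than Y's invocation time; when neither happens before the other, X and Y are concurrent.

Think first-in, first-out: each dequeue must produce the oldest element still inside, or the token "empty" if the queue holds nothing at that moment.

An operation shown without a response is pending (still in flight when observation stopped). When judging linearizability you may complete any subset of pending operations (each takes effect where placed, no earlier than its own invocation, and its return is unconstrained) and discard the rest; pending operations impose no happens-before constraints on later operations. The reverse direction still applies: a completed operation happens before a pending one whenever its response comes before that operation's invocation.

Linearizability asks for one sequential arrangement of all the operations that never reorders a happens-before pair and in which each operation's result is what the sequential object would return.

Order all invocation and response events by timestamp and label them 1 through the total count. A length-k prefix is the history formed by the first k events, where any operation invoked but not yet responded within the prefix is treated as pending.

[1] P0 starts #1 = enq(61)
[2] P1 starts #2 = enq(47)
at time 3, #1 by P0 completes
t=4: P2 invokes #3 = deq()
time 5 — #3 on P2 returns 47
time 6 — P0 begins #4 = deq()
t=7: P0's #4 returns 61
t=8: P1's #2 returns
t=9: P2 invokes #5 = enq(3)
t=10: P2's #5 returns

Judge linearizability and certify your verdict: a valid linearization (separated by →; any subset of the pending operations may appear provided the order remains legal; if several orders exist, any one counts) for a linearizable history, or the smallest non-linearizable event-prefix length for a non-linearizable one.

1. #2 enq(47), leaving queue <47>
2. #1 enq(61), leaving queue <47,61>
3. #3 deq() → 47, leaving queue <61>
4. #4 deq() → 61, leaving queue <>
5. #5 enq(3), leaving queue <3>

linearizable — witness: #2 → #1 → #3 → #4 → #5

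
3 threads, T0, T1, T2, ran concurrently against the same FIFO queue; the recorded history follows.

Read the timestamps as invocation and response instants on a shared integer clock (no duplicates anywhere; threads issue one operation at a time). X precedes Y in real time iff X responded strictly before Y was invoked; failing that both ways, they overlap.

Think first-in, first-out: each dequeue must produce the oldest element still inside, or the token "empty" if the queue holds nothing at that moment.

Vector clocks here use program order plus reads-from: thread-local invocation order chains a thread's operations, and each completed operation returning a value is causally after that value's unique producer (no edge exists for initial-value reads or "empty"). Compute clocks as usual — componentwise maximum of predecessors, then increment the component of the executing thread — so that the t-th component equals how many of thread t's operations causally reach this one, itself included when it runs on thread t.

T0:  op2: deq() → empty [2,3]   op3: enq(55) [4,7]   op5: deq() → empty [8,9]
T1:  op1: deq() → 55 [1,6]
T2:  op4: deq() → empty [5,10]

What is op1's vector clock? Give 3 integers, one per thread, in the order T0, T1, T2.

VC(op4, invoked at 5): no causal predecessors; +1 on T2 → (0, 0, 1)
VC(op2, invoked at 2): no causal predecessors; +1 on T0 → (1, 0, 0)
from VC(op2)=(1, 0, 0), op3 (invoked 4) maxes components and bumps T0 → (2, 0, 0)
from VC(op3)=(2, 0, 0), op1 (invoked 1) maxes components and bumps T1 → (2, 1, 0)
from VC(op3)=(2, 0, 0), op5 (invoked 8) maxes components and bumps T0 → (3, 0, 0)
target: VC(op1) = (2, 1, 0)

(2, 1, 0)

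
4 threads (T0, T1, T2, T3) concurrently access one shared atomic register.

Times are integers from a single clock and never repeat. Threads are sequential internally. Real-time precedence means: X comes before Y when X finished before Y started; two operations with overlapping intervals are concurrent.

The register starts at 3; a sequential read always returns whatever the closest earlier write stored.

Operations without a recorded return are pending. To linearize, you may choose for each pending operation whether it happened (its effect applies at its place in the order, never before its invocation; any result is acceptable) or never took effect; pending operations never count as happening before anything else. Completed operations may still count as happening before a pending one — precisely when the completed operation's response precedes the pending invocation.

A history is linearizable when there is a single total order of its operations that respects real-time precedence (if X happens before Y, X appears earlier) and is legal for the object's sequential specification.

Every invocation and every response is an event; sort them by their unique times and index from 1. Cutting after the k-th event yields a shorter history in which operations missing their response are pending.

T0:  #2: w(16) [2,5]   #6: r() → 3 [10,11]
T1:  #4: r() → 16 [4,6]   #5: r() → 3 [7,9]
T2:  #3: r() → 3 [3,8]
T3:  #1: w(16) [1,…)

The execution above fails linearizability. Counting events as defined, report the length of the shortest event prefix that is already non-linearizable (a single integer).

9

events 1..8 are linearizable; a witness order is #3, #1, #2, #4:
step 1: #3 r() → 3 — value 3
step 2: #1 w(16) (pending, included) — value 16
step 3: #2 w(16) — value 16
step 4: #4 r() → 16 — value 16
at event 9 (#5's time-9 response) nothing linearizes any more
include/drop combinations of the 1 pending operation (#1) were all tried; none helps
take #2, #3, #4, #5 (pending dropped): step 2 already fails, because #3 r() → 3 cannot occur there
take #2, #4, #3, #5 (pending dropped): step 3 already fails, because #3 r() → 3 cannot occur there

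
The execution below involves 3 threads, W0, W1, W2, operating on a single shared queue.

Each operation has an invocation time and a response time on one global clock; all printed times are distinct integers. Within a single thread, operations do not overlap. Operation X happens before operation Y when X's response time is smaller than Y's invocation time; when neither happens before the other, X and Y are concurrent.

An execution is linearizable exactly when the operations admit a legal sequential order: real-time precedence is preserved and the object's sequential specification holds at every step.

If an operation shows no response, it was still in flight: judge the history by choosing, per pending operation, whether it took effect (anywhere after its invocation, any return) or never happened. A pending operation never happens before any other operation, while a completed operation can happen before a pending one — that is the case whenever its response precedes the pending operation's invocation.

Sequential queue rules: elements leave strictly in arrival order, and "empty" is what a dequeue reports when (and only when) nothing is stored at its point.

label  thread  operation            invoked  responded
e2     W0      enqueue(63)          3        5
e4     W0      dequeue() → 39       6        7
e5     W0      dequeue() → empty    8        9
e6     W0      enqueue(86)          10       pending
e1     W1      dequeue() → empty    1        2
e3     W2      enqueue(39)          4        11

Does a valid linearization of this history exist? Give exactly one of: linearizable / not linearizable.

not linearizable

cut after 8 events: linearizable; cut after 9 events (e5 responds, time 9): not linearizable
the completed operations (4 total) allow one real-time order; the queue replay rejects it
completion choices over the 1 pending operation (e3) were checked; none helps
take e1, e2, e4, e5 (pending dropped): step 3 already fails, because e4 dequeue() → 39 cannot occur there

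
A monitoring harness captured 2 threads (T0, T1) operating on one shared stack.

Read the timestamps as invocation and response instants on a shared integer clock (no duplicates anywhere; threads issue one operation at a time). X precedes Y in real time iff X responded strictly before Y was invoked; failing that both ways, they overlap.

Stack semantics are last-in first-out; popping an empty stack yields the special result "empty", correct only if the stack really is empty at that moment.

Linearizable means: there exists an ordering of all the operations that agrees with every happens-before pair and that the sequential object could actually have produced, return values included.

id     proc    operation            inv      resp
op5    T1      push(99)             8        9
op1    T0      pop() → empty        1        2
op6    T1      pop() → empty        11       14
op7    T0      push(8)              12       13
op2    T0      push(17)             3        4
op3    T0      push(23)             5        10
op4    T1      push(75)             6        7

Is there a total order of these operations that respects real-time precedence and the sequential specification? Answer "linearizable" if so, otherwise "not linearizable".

not linearizable

prefix check: 1..13 passes, 1..14 fails once op6's time-14 response joins
every one of the 6 real-time-consistent orders over 7 completed stack ops fails the sequential spec
sample order op1, op2, op3, op4, op5, op6, op7 stalls at step 6 — op6 pop() → empty has no legal effect
sample order op1, op2, op3, op4, op5, op7, op6 stalls at step 7 — op6 pop() → empty has no legal effect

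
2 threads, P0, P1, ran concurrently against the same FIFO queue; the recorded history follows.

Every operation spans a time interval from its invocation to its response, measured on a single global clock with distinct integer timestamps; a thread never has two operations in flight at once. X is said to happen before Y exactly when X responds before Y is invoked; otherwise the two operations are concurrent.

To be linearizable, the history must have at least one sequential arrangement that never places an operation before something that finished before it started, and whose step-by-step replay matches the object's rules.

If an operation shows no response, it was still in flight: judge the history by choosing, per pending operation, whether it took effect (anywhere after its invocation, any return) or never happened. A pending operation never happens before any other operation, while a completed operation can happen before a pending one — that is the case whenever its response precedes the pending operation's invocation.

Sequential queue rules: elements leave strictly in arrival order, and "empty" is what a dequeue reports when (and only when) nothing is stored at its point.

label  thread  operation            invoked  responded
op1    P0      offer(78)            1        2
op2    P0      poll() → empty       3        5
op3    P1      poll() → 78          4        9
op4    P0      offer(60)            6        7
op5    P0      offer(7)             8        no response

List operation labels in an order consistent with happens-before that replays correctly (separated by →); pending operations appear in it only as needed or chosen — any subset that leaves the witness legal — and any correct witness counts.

after step 1 (op1 offer(78)): queue <78>
after step 2 (op3 poll() → 78): queue <>
after step 3 (op2 poll() → empty): queue <>
after step 4 (op4 offer(60)): queue <60>

op1 → op3 → op2 → op4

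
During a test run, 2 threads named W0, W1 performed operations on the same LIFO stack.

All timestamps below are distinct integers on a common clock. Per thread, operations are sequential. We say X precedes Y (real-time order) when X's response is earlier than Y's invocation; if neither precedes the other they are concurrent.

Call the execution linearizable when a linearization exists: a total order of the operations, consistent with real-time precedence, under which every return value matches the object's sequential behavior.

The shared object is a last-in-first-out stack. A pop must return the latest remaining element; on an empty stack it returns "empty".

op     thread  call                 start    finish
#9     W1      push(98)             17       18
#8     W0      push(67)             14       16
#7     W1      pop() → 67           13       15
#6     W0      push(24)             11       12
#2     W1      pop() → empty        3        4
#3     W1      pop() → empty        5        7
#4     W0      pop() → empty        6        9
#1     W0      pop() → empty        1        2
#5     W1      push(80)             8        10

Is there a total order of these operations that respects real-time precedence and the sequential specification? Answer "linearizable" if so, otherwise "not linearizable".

linearizable

one valid linearization: #1, #2, #3, #4, #5, #6, #8, #7, #9
step 1: #1 pop() → empty — stack <>
step 2: #2 pop() → empty — stack <>
step 3: #3 pop() → empty — stack <>
step 4: #4 pop() → empty — stack <>
step 5: #5 push(80) — stack <80>
step 6: #6 push(24) — stack <80,24>
step 7: #8 push(67) — stack <80,24,67>
step 8: #7 pop() → 67 — stack <80,24>
step 9: #9 push(98) — stack <80,24,98>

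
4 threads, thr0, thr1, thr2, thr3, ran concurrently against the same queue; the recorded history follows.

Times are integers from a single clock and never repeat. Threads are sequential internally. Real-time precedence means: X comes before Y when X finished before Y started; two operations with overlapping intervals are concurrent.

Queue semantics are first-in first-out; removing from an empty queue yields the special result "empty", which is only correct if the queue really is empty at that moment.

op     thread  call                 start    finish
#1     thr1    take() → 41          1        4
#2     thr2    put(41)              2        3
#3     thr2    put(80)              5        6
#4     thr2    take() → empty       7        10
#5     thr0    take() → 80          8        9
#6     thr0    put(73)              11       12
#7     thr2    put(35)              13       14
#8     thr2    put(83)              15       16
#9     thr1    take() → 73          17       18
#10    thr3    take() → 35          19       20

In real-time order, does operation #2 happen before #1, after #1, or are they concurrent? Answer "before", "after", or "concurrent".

concurrent

#2 spans [2,3], #1 spans [1,4]
the intervals overlap in both directions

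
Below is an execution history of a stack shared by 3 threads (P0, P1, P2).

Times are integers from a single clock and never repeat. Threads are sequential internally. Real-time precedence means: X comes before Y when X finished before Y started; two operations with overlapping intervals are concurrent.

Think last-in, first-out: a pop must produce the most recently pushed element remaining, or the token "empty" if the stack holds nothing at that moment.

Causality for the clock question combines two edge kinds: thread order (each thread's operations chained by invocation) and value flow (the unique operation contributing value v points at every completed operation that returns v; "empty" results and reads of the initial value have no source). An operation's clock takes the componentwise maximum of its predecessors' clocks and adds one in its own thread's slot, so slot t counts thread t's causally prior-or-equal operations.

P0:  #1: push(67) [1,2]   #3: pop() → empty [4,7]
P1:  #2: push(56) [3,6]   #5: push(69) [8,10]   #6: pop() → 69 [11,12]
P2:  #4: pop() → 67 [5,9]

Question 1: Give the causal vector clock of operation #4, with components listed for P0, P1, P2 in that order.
(1, 0, 1)

VC(#2, invoked at 3): no causal predecessors; +1 on P1 → (0, 1, 0)
VC(#1, invoked at 1): no causal predecessors; +1 on P0 → (1, 0, 0)
merge at #5 (invoked 8): VC(#2)=(0, 1, 0), own-thread bump on P1 → (0, 2, 0)
merge at #4 (invoked 5): VC(#1)=(1, 0, 0), own-thread bump on P2 → (1, 0, 1)
merge at #3 (invoked 4): VC(#1)=(1, 0, 0), own-thread bump on P0 → (2, 0, 0)
merge at #6 (invoked 11): VC(#5)=(0, 2, 0), own-thread bump on P1 → (0, 3, 0)
target: VC(#4) = (1, 0, 1)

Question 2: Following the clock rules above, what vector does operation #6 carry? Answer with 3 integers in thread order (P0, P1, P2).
(0, 3, 0)

invoked at 3, #2 has no predecessors; its own P1 bump gives (0, 1, 0)
invoked at 1, #1 has no predecessors; its own P0 bump gives (1, 0, 0)
invoked at 8, #5 merges VC(#2)=(0, 1, 0) and bumps P1's slot → (0, 2, 0)
invoked at 5, #4 merges VC(#1)=(1, 0, 0) and bumps P2's slot → (1, 0, 1)
invoked at 4, #3 merges VC(#1)=(1, 0, 0) and bumps P0's slot → (2, 0, 0)
invoked at 11, #6 merges VC(#5)=(0, 2, 0) and bumps P1's slot → (0, 3, 0)
target: VC(#6) = (0, 3, 0)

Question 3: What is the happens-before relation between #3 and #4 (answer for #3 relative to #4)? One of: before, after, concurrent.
concurrent

#3 spans [4,7], #4 spans [5,9]
the intervals overlap in both directions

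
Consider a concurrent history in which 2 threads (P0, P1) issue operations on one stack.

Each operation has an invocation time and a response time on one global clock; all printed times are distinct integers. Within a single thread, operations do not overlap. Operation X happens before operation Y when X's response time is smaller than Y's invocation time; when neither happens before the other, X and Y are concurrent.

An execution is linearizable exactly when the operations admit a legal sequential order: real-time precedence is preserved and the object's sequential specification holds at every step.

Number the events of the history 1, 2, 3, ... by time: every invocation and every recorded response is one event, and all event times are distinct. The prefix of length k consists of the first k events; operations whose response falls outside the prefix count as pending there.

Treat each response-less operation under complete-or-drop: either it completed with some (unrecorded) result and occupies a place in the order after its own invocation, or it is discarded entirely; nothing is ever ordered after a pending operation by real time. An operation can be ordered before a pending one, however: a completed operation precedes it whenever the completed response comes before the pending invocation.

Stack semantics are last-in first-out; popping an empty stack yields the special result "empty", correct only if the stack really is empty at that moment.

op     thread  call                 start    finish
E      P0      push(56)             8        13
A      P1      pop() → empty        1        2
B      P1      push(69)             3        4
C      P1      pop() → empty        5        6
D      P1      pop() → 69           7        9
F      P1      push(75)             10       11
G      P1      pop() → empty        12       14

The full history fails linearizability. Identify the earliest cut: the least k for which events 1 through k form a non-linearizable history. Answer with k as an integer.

a valid linearization of events 1..5 exists, for instance A, B:
1. A pop() → empty, leaving stack <>
2. B push(69), leaving stack <69>
adding event 6 (C responds at 6) leaves no legal real-time order
take A, B, C: step 3 already fails, because C pop() → empty cannot occur there

6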